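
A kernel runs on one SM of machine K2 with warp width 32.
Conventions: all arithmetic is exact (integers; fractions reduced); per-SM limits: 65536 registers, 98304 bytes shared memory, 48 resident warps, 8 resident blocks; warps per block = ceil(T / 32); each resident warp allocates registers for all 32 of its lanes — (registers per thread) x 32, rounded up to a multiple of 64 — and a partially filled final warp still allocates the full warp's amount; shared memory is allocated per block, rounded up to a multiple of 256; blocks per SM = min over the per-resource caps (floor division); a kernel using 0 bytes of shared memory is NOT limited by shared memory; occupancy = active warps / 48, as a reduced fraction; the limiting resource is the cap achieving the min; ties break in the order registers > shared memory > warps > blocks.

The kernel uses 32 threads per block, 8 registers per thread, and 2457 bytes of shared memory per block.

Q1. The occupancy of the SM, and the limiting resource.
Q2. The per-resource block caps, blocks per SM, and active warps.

Answer: occupancy 1/6, limited by blocks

registers: 256 blocks
shared memory: 38 blocks
warps: 48 blocks
blocks: 8 blocks

Answer: 8 blocks, 8 active warps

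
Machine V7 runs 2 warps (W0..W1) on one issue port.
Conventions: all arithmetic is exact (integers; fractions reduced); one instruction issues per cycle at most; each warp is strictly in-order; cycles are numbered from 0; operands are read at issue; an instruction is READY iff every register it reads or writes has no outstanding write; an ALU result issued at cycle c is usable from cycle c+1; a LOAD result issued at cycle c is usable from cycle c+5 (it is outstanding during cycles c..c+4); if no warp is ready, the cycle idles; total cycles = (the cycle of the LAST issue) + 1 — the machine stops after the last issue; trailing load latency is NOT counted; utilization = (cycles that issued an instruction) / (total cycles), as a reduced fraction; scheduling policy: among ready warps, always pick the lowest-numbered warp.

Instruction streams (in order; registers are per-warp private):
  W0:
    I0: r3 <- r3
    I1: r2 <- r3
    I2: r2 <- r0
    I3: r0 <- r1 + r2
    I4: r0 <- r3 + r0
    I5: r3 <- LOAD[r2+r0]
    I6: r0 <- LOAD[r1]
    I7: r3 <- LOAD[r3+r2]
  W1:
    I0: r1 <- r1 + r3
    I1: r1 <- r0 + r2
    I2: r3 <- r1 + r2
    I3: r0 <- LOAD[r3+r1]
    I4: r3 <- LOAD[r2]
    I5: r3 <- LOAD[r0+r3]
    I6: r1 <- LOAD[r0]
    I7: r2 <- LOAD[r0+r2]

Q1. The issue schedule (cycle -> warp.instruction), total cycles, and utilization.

cycle 0: W0.I0
cycle 1: W0.I1
cycle 2: W0.I2
cycle 3: W0.I3
cycle 4: W0.I4
cycle 5: W0.I5
cycle 6: W0.I6
cycle 7: W1.I0
cycle 8: W1.I1
cycle 9: W1.I2
cycle 10: W0.I7
cycle 11: W1.I3
cycle 12: W1.I4
cycle 13: idle
cycle 14: idle
cycle 15: idle
cycle 16: idle
cycle 17: W1.I5
cycle 18: W1.I6
cycle 19: W1.I7

Answer: 20 cycles, utilization 4/5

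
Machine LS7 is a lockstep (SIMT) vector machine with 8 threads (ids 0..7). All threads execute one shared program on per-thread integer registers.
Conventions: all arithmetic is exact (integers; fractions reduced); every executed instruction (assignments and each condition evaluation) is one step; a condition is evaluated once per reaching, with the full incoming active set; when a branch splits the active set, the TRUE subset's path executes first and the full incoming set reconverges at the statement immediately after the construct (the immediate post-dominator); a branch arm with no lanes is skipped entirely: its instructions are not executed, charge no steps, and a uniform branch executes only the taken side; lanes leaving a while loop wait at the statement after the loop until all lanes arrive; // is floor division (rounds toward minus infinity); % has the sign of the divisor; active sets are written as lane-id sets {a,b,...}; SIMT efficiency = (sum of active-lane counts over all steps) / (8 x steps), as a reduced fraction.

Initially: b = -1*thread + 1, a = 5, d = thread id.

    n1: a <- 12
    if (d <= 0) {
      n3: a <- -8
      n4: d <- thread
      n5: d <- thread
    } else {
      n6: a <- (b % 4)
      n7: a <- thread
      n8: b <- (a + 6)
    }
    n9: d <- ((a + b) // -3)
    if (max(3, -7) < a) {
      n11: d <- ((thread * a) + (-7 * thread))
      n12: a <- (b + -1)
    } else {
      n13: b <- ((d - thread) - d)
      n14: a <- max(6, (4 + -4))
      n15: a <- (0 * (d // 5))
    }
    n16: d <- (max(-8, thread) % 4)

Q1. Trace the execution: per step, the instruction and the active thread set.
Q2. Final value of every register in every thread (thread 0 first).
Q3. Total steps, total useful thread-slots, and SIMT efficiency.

step 0: a <- 12                      {0,1,2,3,4,5,6,7}
step 1: eval (d <= 0)                {0,1,2,3,4,5,6,7}
step 2: a <- -8                      {0}
step 3: d <- thread                  {0}
step 4: d <- thread                  {0}
step 5: a <- (b % 4)                 {1,2,3,4,5,6,7}
step 6: a <- thread                  {1,2,3,4,5,6,7}
step 7: b <- (a + 6)                 {1,2,3,4,5,6,7}
step 8: d <- ((a + b) // -3)         {0,1,2,3,4,5,6,7}
step 9: eval (max(3, -7) < a)        {0,1,2,3,4,5,6,7}
step 10: d <- ((thread * a) + (-7 * thread)) {4,5,6,7}
step 11: a <- (b + -1)                {4,5,6,7}
step 12: b <- ((d - thread) - d)      {0,1,2,3}
step 13: a <- max(6, (4 + -4))        {0,1,2,3}
step 14: a <- (0 * (d // 5))          {0,1,2,3}
step 15: d <- (max(-8, thread) % 4)   {0,1,2,3,4,5,6,7}

Answer: 16 steps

b: 0,-1,-2,-3,10,11,12,13
a: 0,0,0,0,9,10,11,12
d: 0,1,2,3,0,1,2,3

steps = 16; useful = 84; efficiency = 84/128 = 21/32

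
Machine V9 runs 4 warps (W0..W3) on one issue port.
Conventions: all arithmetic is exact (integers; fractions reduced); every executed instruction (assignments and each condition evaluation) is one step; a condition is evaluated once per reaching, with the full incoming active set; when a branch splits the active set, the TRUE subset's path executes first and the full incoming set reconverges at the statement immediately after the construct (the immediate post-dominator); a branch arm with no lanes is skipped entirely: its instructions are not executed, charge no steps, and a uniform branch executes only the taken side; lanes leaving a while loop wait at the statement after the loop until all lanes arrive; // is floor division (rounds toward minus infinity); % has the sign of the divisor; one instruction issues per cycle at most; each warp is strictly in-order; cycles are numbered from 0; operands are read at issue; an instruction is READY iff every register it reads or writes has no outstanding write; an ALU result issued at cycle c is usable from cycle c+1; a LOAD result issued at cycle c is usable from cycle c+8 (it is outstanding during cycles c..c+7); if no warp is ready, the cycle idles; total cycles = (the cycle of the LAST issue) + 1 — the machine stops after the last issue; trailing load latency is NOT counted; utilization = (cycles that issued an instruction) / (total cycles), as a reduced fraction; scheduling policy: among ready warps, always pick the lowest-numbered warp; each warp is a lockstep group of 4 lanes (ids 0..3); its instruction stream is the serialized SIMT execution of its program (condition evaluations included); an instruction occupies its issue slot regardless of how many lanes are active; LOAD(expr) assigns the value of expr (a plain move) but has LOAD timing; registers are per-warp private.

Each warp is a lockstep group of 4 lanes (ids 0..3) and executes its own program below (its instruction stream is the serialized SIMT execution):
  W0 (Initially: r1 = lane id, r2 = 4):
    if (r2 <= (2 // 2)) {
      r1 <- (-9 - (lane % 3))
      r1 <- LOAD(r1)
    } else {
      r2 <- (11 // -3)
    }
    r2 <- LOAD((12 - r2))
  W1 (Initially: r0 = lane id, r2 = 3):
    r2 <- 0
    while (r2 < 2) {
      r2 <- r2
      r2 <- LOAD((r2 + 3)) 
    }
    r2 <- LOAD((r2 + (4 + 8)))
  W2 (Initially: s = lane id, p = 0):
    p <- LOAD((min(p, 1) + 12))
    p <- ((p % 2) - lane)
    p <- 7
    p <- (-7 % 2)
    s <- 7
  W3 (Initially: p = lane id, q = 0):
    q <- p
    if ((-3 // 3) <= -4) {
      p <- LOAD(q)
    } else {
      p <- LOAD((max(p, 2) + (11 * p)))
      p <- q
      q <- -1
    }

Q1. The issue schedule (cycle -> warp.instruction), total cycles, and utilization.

cycle 0: W0.I0
cycle 1: W0.I1
cycle 2: W0.I2
cycle 3: W1.I0
cycle 4: W1.I1
cycle 5: W1.I2
cycle 6: W1.I3
cycle 7: W2.I0
cycle 8: W3.I0
cycle 9: W3.I1
cycle 10: W3.I2
cycle 11: idle
cycle 12: idle
cycle 13: idle
cycle 14: W1.I4
cycle 15: W1.I5
cycle 16: W2.I1
cycle 17: W2.I2
cycle 18: W2.I3
cycle 19: W2.I4
cycle 20: W3.I3
cycle 21: W3.I4

Answer: 22 cycles, utilization 19/22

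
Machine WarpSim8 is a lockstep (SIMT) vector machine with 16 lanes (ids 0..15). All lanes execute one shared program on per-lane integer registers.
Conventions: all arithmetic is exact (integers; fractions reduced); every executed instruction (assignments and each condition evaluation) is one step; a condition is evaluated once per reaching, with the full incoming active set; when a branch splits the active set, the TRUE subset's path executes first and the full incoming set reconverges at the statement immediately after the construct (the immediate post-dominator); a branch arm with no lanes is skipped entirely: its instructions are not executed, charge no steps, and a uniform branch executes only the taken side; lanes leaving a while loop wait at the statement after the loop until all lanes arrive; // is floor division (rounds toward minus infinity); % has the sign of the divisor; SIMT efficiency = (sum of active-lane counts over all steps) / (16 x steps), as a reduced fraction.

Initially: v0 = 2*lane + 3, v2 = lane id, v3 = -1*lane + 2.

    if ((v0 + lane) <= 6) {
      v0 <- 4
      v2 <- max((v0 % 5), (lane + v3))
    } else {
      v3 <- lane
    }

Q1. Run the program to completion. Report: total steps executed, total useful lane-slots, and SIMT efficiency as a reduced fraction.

Answer: 4 steps, 34 useful, 17/32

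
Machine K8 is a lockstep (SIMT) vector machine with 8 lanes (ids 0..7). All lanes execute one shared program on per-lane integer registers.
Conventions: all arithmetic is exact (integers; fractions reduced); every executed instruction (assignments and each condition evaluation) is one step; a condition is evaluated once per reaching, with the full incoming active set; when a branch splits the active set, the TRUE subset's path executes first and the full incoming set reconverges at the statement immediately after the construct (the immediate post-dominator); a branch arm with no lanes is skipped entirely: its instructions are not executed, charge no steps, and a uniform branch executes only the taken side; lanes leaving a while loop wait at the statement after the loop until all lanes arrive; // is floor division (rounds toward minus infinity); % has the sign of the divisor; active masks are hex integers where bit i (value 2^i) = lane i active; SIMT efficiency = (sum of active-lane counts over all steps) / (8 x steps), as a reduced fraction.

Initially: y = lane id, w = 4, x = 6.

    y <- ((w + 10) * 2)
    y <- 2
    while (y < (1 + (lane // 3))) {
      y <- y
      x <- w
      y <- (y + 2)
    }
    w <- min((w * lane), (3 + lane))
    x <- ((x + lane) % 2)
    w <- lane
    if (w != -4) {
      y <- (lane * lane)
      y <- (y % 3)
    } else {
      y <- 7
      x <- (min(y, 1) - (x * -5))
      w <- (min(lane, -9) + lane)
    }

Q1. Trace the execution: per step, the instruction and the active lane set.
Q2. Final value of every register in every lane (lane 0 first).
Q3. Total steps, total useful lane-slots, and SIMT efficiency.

step 0: y <- ((w + 10) * 2)          0xff
step 1: y <- 2                       0xff
step 2: eval (y < (1 + (lane // 3))) 0xff
step 3: y <- y                       0xc0
step 4: x <- w                       0xc0
step 5: y <- (y + 2)                 0xc0
step 6: eval (y < (1 + (lane // 3))) 0xc0
step 7: w <- min((w * lane), (3 + lane)) 0xff
step 8: x <- ((x + lane) % 2)        0xff
step 9: w <- lane                    0xff
step 10: eval (w != -4)               0xff
step 11: y <- (lane * lane)           0xff
step 12: y <- (y % 3)                 0xff

Answer: 13 steps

y: 0,1,1,0,1,1,0,1
w: 0,1,2,3,4,5,6,7
x: 0,1,0,1,0,1,0,1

steps = 13; useful = 80; efficiency = 80/104 = 10/13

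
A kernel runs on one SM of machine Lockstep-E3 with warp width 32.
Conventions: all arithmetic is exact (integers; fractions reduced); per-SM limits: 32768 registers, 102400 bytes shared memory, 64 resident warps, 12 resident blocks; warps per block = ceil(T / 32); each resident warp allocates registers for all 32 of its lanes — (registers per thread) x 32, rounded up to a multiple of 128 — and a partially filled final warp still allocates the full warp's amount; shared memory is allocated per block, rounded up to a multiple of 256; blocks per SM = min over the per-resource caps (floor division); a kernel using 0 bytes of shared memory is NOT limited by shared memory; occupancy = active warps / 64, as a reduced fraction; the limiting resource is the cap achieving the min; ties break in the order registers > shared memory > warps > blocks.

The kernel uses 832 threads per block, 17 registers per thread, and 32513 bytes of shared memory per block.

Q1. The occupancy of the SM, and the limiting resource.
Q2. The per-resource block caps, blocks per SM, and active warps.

Answer: occupancy 13/32, limited by registers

registers: 1 block
shared memory: 3 blocks
warps: 2 blocks
blocks: 12 blocks

Answer: 1 block, 26 active warps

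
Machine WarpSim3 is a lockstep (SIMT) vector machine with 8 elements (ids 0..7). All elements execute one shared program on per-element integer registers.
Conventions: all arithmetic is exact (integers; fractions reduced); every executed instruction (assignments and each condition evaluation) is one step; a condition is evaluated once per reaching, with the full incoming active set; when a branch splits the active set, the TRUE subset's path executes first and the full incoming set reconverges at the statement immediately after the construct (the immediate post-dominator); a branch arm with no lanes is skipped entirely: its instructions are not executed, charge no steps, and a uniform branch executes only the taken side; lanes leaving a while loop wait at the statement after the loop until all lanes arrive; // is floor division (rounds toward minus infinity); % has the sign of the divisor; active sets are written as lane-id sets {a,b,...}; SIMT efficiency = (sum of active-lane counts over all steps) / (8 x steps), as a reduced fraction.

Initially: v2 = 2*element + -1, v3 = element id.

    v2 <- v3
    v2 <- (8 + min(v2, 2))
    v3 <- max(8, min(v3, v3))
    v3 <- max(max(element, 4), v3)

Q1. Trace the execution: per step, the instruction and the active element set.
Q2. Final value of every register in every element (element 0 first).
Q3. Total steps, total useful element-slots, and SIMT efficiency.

step 0: v2 <- v3                     {0,1,2,3,4,5,6,7}
step 1: v2 <- (8 + min(v2, 2))       {0,1,2,3,4,5,6,7}
step 2: v3 <- max(8, min(v3, v3))    {0,1,2,3,4,5,6,7}
step 3: v3 <- max(max(element, 4), v3) {0,1,2,3,4,5,6,7}

Answer: 4 steps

v2: 8,9,10,10,10,10,10,10
v3: 8,8,8,8,8,8,8,8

steps = 4; useful = 32; efficiency = 32/32 = 1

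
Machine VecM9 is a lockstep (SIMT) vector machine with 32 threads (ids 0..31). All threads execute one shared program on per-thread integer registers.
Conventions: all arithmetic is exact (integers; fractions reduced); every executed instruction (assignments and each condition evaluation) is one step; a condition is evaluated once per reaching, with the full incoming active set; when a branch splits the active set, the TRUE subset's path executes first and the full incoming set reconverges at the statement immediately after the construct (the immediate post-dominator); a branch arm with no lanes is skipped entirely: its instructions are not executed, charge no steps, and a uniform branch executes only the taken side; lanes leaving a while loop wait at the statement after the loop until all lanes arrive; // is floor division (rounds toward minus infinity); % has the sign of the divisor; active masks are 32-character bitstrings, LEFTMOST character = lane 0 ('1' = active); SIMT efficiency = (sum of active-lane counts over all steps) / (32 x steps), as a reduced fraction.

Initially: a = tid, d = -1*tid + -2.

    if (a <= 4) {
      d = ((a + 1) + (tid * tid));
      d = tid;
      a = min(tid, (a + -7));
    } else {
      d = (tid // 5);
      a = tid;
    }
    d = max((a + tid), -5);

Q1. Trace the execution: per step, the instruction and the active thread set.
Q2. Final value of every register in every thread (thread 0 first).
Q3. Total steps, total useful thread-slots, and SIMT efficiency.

step 0: eval (a <= 4)                11111111111111111111111111111111
step 1: d <- ((a + 1) + (tid * tid)) 11111000000000000000000000000000
step 2: d <- tid                     11111000000000000000000000000000
step 3: a <- min(tid, (a + -7))      11111000000000000000000000000000
step 4: d <- (tid // 5)              00000111111111111111111111111111
step 5: a <- tid                     00000111111111111111111111111111
step 6: d <- max((a + tid), -5)      11111111111111111111111111111111

Answer: 7 steps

a: -7,-6,-5,-4,-3,5,6,7,8,9,10,11,12,13,14,15,16,17,18,19,20,21,22,23,24,25,26,27,28,29,30,31
d: -5,-5,-3,-1,1,10,12,14,16,18,20,22,24,26,28,30,32,34,36,38,40,42,44,46,48,50,52,54,56,58,60,62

steps = 7; useful = 133; efficiency = 133/224 = 19/32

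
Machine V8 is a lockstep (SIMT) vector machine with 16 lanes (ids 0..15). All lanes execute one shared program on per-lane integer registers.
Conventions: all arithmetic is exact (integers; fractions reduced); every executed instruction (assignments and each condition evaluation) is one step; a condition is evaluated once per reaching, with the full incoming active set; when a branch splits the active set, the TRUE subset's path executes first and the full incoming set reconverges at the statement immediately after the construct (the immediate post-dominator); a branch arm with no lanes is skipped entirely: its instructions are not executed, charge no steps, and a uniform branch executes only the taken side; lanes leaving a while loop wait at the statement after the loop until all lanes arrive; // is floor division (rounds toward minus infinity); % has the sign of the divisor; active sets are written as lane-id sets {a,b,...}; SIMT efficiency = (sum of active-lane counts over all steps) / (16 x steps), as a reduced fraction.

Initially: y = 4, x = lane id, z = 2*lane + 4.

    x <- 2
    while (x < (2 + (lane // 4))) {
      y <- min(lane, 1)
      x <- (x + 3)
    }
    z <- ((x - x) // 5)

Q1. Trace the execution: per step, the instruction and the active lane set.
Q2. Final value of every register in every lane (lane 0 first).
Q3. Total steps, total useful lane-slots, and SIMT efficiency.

step 0: x <- 2                       {0,1,2,3,4,5,6,7,8,9,10,11,12,13,14,15}
step 1: eval (x < (2 + (lane // 4))) {0,1,2,3,4,5,6,7,8,9,10,11,12,13,14,15}
step 2: y <- min(lane, 1)            {4,5,6,7,8,9,10,11,12,13,14,15}
step 3: x <- (x + 3)                 {4,5,6,7,8,9,10,11,12,13,14,15}
step 4: eval (x < (2 + (lane // 4))) {4,5,6,7,8,9,10,11,12,13,14,15}
step 5: z <- ((x - x) // 5)          {0,1,2,3,4,5,6,7,8,9,10,11,12,13,14,15}

Answer: 6 steps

y: 4,4,4,4,1,1,1,1,1,1,1,1,1,1,1,1
x: 2,2,2,2,5,5,5,5,5,5,5,5,5,5,5,5
z: 0,0,0,0,0,0,0,0,0,0,0,0,0,0,0,0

steps = 6; useful = 84; efficiency = 84/96 = 7/8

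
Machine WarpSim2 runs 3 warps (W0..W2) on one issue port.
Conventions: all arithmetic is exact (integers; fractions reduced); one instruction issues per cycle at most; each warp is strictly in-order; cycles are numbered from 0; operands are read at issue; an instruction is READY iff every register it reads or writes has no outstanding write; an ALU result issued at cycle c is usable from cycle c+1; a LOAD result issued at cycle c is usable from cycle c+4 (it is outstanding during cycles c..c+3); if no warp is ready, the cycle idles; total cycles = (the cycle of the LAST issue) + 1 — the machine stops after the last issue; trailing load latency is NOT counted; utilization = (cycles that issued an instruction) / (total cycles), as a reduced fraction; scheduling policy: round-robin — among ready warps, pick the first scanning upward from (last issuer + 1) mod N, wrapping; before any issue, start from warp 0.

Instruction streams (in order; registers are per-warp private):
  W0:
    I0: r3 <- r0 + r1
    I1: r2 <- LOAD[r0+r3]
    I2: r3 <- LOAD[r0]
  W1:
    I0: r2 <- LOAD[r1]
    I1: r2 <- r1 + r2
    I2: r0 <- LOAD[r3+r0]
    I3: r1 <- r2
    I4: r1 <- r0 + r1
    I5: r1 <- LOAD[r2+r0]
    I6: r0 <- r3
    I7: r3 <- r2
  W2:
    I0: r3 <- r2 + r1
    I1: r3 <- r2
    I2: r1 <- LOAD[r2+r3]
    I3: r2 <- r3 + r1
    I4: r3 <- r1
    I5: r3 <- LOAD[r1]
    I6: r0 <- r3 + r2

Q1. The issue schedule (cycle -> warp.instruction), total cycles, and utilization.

cycle 0: W0.I0
cycle 1: W1.I0
cycle 2: W2.I0
cycle 3: W0.I1
cycle 4: W2.I1
cycle 5: W0.I2
cycle 6: W1.I1
cycle 7: W2.I2
cycle 8: W1.I2
cycle 9: W1.I3
cycle 10: idle
cycle 11: W2.I3
cycle 12: W1.I4
cycle 13: W2.I4
cycle 14: W1.I5
cycle 15: W2.I5
cycle 16: W1.I6
cycle 17: W1.I7
cycle 18: idle
cycle 19: W2.I6

Answer: 20 cycles, utilization 9/10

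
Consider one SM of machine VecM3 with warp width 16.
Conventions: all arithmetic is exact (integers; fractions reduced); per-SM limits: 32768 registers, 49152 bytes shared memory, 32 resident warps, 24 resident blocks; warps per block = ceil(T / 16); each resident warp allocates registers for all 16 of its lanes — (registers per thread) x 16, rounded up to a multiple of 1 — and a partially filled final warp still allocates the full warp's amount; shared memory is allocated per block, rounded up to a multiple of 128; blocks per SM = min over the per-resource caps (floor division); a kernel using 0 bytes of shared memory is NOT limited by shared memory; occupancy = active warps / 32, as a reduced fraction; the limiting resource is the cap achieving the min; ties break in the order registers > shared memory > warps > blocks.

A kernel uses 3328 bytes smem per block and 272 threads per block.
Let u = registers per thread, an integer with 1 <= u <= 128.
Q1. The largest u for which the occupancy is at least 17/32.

Answer: u = 120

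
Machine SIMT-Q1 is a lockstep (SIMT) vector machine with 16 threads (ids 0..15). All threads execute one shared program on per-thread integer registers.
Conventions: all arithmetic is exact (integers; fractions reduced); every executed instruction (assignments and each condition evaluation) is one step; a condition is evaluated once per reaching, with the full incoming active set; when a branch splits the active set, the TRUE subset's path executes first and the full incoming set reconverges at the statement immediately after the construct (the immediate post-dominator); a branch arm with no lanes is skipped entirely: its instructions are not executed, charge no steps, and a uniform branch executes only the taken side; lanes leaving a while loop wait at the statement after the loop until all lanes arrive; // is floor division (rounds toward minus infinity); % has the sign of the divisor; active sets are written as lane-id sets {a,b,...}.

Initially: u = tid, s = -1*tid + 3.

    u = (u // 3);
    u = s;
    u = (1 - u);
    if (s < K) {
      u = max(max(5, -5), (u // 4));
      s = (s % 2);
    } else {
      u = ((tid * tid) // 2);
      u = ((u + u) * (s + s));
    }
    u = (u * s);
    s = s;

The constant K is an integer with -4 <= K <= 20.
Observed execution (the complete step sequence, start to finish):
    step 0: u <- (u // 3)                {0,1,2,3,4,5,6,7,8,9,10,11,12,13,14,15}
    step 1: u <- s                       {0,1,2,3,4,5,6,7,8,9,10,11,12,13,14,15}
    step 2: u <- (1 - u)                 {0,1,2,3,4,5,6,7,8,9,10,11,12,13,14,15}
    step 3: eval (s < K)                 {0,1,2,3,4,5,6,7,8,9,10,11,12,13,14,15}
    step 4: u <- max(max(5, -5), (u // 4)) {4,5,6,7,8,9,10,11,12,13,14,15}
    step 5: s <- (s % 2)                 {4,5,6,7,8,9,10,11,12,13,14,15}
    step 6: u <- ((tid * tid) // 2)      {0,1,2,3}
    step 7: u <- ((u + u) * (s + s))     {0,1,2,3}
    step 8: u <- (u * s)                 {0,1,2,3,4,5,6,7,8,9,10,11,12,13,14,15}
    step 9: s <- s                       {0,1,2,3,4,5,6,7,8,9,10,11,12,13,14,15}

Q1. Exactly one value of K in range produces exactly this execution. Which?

Answer: K = 0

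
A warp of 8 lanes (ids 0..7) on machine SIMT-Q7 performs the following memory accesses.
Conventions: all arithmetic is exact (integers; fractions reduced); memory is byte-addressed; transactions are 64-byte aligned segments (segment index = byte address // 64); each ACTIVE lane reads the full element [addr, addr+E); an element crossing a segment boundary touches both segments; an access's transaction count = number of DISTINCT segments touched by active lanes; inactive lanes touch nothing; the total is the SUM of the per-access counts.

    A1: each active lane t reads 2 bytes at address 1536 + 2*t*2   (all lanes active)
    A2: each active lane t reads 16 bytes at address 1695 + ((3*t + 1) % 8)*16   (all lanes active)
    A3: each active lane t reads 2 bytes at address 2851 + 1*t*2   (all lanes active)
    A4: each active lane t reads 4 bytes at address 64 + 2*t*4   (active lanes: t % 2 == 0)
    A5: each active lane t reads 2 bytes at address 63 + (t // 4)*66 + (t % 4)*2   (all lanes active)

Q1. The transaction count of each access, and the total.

A1: 1 transaction
A2: 3 transactions
A3: 1 transaction
A4: 1 transaction
A5: 3 transactions

Answer: 1,3,1,1,3; total 9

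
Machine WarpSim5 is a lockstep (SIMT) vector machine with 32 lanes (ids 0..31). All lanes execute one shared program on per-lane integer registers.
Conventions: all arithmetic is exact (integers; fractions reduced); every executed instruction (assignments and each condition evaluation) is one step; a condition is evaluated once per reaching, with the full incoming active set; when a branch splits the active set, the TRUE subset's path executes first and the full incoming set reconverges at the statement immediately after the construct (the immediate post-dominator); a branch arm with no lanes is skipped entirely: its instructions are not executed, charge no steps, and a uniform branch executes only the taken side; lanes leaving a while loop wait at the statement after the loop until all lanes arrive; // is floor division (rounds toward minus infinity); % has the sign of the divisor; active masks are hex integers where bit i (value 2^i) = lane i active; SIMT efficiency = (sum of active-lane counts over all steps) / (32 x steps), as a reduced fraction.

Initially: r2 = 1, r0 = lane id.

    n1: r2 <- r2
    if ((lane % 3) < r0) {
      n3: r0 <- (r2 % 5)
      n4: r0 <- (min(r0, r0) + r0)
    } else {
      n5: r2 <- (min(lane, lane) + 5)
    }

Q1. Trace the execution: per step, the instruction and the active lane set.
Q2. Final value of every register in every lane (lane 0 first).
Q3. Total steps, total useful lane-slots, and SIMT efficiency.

step 0: r2 <- r2                     0xffffffff
step 1: eval ((lane % 3) < r0)       0xffffffff
step 2: r0 <- (r2 % 5)               0xfffffff8
step 3: r0 <- (min(r0, r0) + r0)     0xfffffff8
step 4: r2 <- (min(lane, lane) + 5)  0x00000007

Answer: 5 steps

r2: 5,6,7,1,1,1,1,1,1,1,1,1,1,1,1,1,1,1,1,1,1,1,1,1,1,1,1,1,1,1,1,1
r0: 0,1,2,2,2,2,2,2,2,2,2,2,2,2,2,2,2,2,2,2,2,2,2,2,2,2,2,2,2,2,2,2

steps = 5; useful = 125; efficiency = 125/160 = 25/32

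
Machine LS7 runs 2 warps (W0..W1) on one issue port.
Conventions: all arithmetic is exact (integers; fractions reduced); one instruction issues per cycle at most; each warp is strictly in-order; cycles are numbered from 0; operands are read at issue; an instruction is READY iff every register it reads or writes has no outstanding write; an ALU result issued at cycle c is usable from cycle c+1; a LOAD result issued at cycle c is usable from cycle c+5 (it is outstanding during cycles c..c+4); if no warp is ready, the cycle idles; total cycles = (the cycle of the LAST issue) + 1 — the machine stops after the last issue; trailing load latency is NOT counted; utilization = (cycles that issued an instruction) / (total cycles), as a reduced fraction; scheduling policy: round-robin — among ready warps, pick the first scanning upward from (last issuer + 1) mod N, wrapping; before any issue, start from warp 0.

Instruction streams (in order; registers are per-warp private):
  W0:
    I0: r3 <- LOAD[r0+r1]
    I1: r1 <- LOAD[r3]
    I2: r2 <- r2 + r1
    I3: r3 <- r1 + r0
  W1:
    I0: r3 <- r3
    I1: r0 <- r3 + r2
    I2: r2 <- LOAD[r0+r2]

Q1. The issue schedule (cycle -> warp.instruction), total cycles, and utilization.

cycle 0: W0.I0
cycle 1: W1.I0
cycle 2: W1.I1
cycle 3: W1.I2
cycle 4: idle
cycle 5: W0.I1
cycle 6: idle
cycle 7: idle
cycle 8: idle
cycle 9: idle
cycle 10: W0.I2
cycle 11: W0.I3

Answer: 12 cycles, utilization 7/12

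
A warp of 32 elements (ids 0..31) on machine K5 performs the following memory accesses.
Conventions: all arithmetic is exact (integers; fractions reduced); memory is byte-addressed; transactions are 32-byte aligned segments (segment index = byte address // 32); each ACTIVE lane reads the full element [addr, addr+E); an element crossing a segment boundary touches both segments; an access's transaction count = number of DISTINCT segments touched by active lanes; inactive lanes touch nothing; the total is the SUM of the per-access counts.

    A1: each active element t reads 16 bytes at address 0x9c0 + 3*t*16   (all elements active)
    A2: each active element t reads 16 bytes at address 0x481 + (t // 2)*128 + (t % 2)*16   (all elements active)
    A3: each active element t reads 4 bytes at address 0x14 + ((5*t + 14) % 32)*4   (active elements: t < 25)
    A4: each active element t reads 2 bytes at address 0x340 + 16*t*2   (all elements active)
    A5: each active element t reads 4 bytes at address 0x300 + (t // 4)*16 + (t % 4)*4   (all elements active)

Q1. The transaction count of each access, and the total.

A1: 32 transactions
A2: 32 transactions
A3: 5 transactions
A4: 32 transactions
A5: 4 transactions

Answer: 32,32,5,32,4; total 105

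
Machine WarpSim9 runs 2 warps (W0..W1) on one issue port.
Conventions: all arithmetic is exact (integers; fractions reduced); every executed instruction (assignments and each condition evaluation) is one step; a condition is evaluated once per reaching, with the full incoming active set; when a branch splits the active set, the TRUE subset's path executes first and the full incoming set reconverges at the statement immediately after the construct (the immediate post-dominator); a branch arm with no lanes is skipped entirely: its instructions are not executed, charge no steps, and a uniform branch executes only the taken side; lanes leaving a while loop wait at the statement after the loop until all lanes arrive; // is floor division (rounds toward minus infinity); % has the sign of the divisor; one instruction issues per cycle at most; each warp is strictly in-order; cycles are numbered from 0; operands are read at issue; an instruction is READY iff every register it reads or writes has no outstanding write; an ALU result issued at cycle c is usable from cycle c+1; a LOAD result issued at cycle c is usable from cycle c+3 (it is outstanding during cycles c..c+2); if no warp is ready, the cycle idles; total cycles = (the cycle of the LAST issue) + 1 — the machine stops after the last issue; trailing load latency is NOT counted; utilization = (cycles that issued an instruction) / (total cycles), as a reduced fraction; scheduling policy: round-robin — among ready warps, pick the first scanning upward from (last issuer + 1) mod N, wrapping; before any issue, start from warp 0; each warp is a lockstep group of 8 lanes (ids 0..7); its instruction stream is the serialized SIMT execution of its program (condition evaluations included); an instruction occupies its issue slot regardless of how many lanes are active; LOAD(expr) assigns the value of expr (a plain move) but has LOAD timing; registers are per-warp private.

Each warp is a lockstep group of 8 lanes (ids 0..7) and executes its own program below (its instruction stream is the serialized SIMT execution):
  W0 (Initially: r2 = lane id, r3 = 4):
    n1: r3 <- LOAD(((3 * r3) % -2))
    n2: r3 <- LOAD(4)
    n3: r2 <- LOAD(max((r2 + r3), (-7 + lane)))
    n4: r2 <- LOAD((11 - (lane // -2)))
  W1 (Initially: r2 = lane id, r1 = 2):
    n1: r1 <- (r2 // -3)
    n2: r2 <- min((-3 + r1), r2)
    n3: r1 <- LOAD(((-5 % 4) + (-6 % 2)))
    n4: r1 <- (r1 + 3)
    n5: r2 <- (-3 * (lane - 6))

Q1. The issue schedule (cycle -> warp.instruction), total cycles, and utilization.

cycle 0: W0.I0
cycle 1: W1.I0
cycle 2: W1.I1
cycle 3: W0.I1
cycle 4: W1.I2
cycle 5: idle
cycle 6: W0.I2
cycle 7: W1.I3
cycle 8: W1.I4
cycle 9: W0.I3

Answer: 10 cycles, utilization 9/10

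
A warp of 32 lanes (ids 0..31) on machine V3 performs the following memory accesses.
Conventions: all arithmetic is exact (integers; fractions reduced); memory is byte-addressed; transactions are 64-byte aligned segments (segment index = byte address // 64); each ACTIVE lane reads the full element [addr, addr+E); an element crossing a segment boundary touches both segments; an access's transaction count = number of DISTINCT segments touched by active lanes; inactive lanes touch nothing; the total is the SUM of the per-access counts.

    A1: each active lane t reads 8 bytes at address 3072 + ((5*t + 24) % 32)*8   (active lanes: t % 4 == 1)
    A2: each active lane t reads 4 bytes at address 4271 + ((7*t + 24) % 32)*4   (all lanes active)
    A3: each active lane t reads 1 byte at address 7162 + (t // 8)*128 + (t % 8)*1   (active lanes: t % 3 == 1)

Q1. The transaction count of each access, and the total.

A1: 4 transactions
A2: 3 transactions
A3: 7 transactions

Answer: 4,3,7; total 14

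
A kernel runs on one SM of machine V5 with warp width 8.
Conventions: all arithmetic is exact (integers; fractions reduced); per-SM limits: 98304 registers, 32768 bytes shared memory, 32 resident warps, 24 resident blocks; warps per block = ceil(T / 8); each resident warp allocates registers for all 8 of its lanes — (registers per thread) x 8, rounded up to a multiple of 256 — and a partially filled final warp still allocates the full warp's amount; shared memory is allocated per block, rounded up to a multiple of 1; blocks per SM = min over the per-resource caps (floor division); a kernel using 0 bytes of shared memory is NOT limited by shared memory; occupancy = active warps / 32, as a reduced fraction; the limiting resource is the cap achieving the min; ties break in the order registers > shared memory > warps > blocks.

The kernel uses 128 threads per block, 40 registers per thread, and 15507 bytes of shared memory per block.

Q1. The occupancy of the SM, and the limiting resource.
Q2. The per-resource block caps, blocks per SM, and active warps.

Answer: occupancy 1, limited by shared memory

registers: 12 blocks
shared memory: 2 blocks
warps: 2 blocks
blocks: 24 blocks

Answer: 2 blocks, 32 active warps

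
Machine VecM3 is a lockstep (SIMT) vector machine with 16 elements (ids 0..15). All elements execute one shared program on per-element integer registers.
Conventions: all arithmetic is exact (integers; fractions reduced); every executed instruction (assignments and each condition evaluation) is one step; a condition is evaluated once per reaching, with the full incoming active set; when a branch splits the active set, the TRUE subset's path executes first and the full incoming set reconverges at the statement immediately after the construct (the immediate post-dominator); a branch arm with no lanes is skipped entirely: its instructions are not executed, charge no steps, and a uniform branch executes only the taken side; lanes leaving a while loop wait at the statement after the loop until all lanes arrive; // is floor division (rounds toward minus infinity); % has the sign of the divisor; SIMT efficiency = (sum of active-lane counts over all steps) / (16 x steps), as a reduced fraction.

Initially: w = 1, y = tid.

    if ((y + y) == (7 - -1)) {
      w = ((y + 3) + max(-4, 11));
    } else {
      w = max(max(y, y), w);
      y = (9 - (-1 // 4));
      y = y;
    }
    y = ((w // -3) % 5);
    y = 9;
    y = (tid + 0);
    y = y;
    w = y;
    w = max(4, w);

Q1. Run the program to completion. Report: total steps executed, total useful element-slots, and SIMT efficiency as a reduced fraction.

Answer: 11 steps, 158 useful, 79/88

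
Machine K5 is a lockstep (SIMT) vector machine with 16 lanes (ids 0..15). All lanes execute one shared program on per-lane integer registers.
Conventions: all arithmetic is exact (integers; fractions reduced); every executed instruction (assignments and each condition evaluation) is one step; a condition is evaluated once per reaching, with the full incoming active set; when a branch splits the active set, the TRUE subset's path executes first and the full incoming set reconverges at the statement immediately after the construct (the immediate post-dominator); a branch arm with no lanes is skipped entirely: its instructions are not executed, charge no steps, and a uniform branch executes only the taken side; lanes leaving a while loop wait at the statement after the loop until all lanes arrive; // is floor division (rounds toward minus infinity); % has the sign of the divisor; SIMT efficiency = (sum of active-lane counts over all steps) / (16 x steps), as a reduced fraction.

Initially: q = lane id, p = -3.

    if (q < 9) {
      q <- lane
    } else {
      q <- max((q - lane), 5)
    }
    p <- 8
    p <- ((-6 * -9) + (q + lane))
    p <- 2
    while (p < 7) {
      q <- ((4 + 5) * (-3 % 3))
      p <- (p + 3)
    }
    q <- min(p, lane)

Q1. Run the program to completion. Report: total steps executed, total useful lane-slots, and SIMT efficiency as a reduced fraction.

Answer: 14 steps, 208 useful, 13/14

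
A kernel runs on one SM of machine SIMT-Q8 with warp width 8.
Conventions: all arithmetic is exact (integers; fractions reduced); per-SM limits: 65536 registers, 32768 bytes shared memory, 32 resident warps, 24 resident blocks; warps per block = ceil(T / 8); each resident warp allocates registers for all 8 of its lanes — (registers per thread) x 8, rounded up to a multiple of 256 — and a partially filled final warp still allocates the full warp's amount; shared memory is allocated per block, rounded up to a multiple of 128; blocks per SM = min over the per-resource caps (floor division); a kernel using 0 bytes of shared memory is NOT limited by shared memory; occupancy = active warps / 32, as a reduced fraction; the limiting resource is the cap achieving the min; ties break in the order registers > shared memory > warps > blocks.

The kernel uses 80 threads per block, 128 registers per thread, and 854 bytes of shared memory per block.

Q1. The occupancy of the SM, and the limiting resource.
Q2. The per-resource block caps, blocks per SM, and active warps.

Answer: occupancy 15/16, limited by warps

registers: 6 blocks
shared memory: 36 blocks
warps: 3 blocks
blocks: 24 blocks

Answer: 3 blocks, 30 active warps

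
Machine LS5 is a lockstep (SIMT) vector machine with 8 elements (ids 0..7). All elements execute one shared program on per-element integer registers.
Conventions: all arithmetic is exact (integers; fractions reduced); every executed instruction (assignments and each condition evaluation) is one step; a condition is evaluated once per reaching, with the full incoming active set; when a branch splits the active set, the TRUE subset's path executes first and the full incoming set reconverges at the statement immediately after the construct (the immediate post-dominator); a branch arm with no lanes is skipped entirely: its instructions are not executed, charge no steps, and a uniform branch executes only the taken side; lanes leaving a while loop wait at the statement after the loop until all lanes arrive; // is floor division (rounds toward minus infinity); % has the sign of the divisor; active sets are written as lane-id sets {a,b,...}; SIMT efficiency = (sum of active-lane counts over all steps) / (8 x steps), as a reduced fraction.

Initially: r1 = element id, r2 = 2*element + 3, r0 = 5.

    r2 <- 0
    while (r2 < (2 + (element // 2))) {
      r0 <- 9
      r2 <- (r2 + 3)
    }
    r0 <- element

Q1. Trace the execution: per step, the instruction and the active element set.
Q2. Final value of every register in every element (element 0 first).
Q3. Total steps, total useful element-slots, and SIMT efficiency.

step 0: r2 <- 0                      {0,1,2,3,4,5,6,7}
step 1: eval (r2 < (2 + (element // 2))) {0,1,2,3,4,5,6,7}
step 2: r0 <- 9                      {0,1,2,3,4,5,6,7}
step 3: r2 <- (r2 + 3)               {0,1,2,3,4,5,6,7}
step 4: eval (r2 < (2 + (element // 2))) {0,1,2,3,4,5,6,7}
step 5: r0 <- 9                      {4,5,6,7}
step 6: r2 <- (r2 + 3)               {4,5,6,7}
step 7: eval (r2 < (2 + (element // 2))) {4,5,6,7}
step 8: r0 <- element                {0,1,2,3,4,5,6,7}

Answer: 9 steps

r1: 0,1,2,3,4,5,6,7
r2: 3,3,3,3,6,6,6,6
r0: 0,1,2,3,4,5,6,7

steps = 9; useful = 60; efficiency = 60/72 = 5/6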